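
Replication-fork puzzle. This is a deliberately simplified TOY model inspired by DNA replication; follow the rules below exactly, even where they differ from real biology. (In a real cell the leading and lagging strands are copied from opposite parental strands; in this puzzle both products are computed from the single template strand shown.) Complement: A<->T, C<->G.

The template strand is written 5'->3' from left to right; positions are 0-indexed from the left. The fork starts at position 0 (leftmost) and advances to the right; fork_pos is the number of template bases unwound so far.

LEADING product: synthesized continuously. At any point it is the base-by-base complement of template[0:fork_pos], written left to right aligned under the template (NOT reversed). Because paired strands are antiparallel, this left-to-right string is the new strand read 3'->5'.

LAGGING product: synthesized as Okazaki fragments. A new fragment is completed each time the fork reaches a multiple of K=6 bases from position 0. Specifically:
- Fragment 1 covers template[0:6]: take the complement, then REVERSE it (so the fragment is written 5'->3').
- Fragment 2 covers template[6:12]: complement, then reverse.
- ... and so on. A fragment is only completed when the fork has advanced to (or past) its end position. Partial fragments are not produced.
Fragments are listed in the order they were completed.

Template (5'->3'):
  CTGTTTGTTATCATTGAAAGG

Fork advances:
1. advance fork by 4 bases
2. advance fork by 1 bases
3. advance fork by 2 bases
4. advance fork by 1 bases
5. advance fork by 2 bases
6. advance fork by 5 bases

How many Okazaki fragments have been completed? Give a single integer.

Step 1: advance 4 -> fork_pos = 0 + 4 = 4. Next multiple of 6 is 6 (not reached); still 0 fragment(s).
Step 2: advance 1 -> fork_pos = 4 + 1 = 5. Next multiple of 6 is 6 (not reached); still 0 fragment(s).
Step 3: advance 2 -> fork_pos = 5 + 2 = 7. Reached multiple(s) of 6: 6 -> fragment 1 completed (1 total).
Step 4: advance 1 -> fork_pos = 7 + 1 = 8. Next multiple of 6 is 12 (not reached); still 1 fragment(s).
Step 5: advance 2 -> fork_pos = 8 + 2 = 10. Next multiple of 6 is 12 (not reached); still 1 fragment(s).
Step 6: advance 5 -> fork_pos = 10 + 5 = 15. Reached multiple(s) of 6: 12 -> fragment 2 completed (2 total).
Check: final fork_pos = 15; the multiples of 6 that are <= 15 are 6..12 -> 15 // 6 = 2 completed fragment(s).

Answer: 2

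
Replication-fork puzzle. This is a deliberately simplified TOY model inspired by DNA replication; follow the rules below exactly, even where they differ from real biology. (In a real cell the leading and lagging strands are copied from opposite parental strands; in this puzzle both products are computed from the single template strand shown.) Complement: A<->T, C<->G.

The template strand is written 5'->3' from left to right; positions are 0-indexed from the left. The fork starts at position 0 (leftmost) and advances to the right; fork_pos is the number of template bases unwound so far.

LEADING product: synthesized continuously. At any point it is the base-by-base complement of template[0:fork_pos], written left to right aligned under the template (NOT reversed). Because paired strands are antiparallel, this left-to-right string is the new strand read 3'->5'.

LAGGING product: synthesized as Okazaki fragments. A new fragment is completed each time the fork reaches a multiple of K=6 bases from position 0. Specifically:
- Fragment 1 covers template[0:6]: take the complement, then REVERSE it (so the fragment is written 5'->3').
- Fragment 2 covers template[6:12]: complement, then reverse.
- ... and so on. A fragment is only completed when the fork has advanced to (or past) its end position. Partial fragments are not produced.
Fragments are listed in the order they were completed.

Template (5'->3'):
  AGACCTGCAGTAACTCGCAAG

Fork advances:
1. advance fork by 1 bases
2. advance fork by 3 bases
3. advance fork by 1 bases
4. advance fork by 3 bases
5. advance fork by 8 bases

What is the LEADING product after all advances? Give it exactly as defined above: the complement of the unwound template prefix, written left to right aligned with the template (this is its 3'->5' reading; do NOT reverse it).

Answer: TCTGGACGTCATTGAG

Derivation:
Step 1: advance 1 -> fork_pos = 0 + 1 = 1.
Step 2: advance 3 -> fork_pos = 1 + 3 = 4.
Step 3: advance 1 -> fork_pos = 4 + 1 = 5.
Step 4: advance 3 -> fork_pos = 5 + 3 = 8.
Step 5: advance 8 -> fork_pos = 8 + 8 = 16.
Unwound prefix: template[0:16] = AGACCTGCAGTAACTC
Complement it base by base (A<->T, C<->G), keeping left-to-right order:
  [0:5] AGACC -> TCTGG
  [5:10] TGCAG -> ACGTC
  [10:15] TAACT -> ATTGA
  [15:16] C -> G
Concatenate: TCTGGACGTCATTGAG (length 16; written aligned with the template, i.e. 3'->5').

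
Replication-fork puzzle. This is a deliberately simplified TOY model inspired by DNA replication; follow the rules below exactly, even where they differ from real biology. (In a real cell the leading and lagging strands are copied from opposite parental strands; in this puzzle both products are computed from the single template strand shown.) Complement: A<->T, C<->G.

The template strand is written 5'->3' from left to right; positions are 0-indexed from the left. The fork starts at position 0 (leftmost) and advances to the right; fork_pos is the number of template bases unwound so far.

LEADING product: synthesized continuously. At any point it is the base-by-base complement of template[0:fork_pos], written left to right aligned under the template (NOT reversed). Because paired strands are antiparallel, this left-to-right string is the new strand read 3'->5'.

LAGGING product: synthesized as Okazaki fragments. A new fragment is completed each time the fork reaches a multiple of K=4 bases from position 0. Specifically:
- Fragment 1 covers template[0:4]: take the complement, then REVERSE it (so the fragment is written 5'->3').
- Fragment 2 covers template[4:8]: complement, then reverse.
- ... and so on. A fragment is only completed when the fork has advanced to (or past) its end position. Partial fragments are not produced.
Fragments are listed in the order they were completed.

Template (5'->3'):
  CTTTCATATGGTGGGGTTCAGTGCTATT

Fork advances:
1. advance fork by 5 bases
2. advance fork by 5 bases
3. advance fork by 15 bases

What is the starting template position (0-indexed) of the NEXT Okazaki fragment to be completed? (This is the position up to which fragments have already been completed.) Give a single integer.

Step 1: advance 5 -> fork_pos = 0 + 5 = 5. Reached multiple(s) of 4: 4 -> fragment 1 completed (1 total).
Step 2: advance 5 -> fork_pos = 5 + 5 = 10. Reached multiple(s) of 4: 8 -> fragment 2 completed (2 total).
Step 3: advance 15 -> fork_pos = 10 + 15 = 25. Reached multiple(s) of 4: 12, 16, 20, 24 -> fragments 3-6 completed (6 total).
6 fragment(s) completed, covering template[0:24] (6 x 4 = 24). The next fragment, fragment 7, covers template[24:28], so it starts at position 24.

Answer: 24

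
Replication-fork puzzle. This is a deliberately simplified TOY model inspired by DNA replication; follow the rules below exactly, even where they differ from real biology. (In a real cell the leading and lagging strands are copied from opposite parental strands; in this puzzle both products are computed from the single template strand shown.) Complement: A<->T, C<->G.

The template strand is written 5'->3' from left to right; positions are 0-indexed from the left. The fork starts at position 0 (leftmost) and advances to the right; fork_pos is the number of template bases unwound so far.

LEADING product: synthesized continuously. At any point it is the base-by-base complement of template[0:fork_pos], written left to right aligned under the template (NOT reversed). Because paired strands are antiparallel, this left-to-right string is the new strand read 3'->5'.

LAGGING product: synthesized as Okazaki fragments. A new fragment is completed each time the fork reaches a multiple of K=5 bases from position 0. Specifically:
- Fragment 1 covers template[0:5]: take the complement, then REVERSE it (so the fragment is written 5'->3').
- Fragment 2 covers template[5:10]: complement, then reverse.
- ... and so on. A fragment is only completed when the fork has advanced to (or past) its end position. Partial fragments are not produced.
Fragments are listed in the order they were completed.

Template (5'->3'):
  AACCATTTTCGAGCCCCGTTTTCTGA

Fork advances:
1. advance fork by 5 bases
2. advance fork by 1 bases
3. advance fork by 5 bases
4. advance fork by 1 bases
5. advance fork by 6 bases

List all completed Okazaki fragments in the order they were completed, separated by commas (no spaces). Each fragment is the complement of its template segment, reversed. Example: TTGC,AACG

Step 1: advance 5 -> fork_pos = 0 + 5 = 5. Reached multiple(s) of 5: 5 -> fragment 1 completed (1 total).
Step 2: advance 1 -> fork_pos = 5 + 1 = 6. Next multiple of 5 is 10 (not reached); still 1 fragment(s).
Step 3: advance 5 -> fork_pos = 6 + 5 = 11. Reached multiple(s) of 5: 10 -> fragment 2 completed (2 total).
Step 4: advance 1 -> fork_pos = 11 + 1 = 12. Next multiple of 5 is 15 (not reached); still 2 fragment(s).
Step 5: advance 6 -> fork_pos = 12 + 6 = 18. Reached multiple(s) of 5: 15 -> fragment 3 completed (3 total).
Final fork_pos = 18, so 3 fragment(s) are complete. Build each: template segment -> complement -> reverse.
Fragment 1: template[0:5] = AACCA -> complement TTGGT -> reversed TGGTT
Fragment 2: template[5:10] = TTTTC -> complement AAAAG -> reversed GAAAA
Fragment 3: template[10:15] = GAGCC -> complement CTCGG -> reversed GGCTC

Answer: TGGTT,GAAAA,GGCTC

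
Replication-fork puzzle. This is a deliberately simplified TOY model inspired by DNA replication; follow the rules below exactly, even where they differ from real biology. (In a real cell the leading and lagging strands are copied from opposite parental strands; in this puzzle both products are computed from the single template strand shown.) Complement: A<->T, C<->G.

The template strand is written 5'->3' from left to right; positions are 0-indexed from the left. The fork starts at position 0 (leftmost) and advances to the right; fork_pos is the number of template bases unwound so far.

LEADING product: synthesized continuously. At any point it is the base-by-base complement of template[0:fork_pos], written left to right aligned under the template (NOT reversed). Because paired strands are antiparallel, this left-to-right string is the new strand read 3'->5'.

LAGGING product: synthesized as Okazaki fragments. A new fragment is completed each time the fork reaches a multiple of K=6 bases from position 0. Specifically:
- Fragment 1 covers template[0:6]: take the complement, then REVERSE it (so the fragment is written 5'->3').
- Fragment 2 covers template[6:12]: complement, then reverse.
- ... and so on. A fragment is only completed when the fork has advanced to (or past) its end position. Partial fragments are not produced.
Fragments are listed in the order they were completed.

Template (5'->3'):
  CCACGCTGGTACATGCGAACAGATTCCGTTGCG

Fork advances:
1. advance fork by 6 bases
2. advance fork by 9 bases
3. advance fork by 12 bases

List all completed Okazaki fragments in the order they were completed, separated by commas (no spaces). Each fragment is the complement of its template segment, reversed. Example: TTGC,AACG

Step 1: advance 6 -> fork_pos = 0 + 6 = 6. Reached multiple(s) of 6: 6 -> fragment 1 completed (1 total).
Step 2: advance 9 -> fork_pos = 6 + 9 = 15. Reached multiple(s) of 6: 12 -> fragment 2 completed (2 total).
Step 3: advance 12 -> fork_pos = 15 + 12 = 27. Reached multiple(s) of 6: 18, 24 -> fragments 3-4 completed (4 total).
Final fork_pos = 27, so 4 fragment(s) are complete. Build each: template segment -> complement -> reverse.
Fragment 1: template[0:6] = CCACGC -> complement GGTGCG -> reversed GCGTGG
Fragment 2: template[6:12] = TGGTAC -> complement ACCATG -> reversed GTACCA
Fragment 3: template[12:18] = ATGCGA -> complement TACGCT -> reversed TCGCAT
Fragment 4: template[18:24] = ACAGAT -> complement TGTCTA -> reversed ATCTGT

Answer: GCGTGG,GTACCA,TCGCAT,ATCTGT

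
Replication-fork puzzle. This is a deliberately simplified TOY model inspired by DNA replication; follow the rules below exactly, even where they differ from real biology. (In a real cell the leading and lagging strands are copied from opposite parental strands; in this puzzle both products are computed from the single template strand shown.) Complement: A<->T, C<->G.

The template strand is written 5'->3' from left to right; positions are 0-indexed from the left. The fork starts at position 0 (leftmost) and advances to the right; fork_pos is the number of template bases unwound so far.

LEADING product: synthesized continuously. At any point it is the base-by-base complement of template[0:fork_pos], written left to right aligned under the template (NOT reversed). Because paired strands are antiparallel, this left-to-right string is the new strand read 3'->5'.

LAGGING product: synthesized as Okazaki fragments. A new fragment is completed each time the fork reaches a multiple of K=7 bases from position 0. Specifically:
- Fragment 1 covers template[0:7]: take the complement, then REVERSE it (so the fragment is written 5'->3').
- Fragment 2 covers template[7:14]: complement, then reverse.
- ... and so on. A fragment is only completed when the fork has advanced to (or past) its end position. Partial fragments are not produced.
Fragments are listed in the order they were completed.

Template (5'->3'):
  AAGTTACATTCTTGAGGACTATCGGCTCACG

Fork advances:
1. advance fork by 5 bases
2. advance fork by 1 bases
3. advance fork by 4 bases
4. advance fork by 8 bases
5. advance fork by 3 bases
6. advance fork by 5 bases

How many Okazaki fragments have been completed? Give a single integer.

Step 1: advance 5 -> fork_pos = 0 + 5 = 5. Next multiple of 7 is 7 (not reached); still 0 fragment(s).
Step 2: advance 1 -> fork_pos = 5 + 1 = 6. Next multiple of 7 is 7 (not reached); still 0 fragment(s).
Step 3: advance 4 -> fork_pos = 6 + 4 = 10. Reached multiple(s) of 7: 7 -> fragment 1 completed (1 total).
Step 4: advance 8 -> fork_pos = 10 + 8 = 18. Reached multiple(s) of 7: 14 -> fragment 2 completed (2 total).
Step 5: advance 3 -> fork_pos = 18 + 3 = 21. Reached multiple(s) of 7: 21 -> fragment 3 completed (3 total).
Step 6: advance 5 -> fork_pos = 21 + 5 = 26. Next multiple of 7 is 28 (not reached); still 3 fragment(s).
Check: final fork_pos = 26; the multiples of 7 that are <= 26 are 7..21 -> 26 // 7 = 3 completed fragment(s).

Answer: 3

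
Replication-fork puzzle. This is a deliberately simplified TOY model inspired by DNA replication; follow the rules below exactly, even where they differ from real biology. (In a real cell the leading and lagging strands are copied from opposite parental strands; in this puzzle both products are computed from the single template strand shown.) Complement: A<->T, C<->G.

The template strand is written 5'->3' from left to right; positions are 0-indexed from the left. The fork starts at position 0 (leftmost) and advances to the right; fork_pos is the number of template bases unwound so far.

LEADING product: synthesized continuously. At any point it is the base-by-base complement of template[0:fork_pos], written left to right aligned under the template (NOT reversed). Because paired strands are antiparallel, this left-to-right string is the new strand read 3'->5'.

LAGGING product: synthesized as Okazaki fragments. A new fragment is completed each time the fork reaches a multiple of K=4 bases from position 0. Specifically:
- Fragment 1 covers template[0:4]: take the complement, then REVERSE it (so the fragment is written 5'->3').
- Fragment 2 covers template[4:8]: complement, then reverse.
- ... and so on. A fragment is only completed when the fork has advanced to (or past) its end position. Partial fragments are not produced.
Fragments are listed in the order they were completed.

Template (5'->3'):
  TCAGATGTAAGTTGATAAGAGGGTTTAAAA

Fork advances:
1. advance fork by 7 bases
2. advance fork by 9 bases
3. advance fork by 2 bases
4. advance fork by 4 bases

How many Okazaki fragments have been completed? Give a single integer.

Answer: 5

Derivation:
Step 1: advance 7 -> fork_pos = 0 + 7 = 7. Reached multiple(s) of 4: 4 -> fragment 1 completed (1 total).
Step 2: advance 9 -> fork_pos = 7 + 9 = 16. Reached multiple(s) of 4: 8, 12, 16 -> fragments 2-4 completed (4 total).
Step 3: advance 2 -> fork_pos = 16 + 2 = 18. Next multiple of 4 is 20 (not reached); still 4 fragment(s).
Step 4: advance 4 -> fork_pos = 18 + 4 = 22. Reached multiple(s) of 4: 20 -> fragment 5 completed (5 total).
Check: final fork_pos = 22; the multiples of 4 that are <= 22 are 4..20 -> 22 // 4 = 5 completed fragment(s).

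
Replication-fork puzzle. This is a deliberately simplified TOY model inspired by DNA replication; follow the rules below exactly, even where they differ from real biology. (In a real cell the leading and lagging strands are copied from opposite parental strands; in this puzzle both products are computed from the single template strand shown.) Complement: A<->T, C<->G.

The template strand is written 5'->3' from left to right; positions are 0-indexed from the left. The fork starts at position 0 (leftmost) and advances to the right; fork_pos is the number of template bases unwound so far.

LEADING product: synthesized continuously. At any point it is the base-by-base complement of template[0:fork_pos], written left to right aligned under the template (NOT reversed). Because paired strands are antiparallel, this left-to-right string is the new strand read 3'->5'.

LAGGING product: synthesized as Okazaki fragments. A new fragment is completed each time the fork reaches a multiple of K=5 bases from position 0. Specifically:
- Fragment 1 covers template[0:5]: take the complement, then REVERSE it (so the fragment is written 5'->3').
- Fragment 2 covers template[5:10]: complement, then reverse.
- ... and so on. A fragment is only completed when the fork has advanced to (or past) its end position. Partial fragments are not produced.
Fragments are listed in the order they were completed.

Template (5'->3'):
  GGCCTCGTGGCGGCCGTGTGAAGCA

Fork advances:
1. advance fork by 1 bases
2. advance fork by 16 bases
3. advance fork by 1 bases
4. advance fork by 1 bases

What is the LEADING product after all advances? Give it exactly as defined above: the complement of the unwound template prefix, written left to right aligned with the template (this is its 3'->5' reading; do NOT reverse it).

Step 1: advance 1 -> fork_pos = 0 + 1 = 1.
Step 2: advance 16 -> fork_pos = 1 + 16 = 17.
Step 3: advance 1 -> fork_pos = 17 + 1 = 18.
Step 4: advance 1 -> fork_pos = 18 + 1 = 19.
Unwound prefix: template[0:19] = GGCCTCGTGGCGGCCGTGT
Complement it base by base (A<->T, C<->G), keeping left-to-right order:
  [0:5] GGCCT -> CCGGA
  [5:10] CGTGG -> GCACC
  [10:15] CGGCC -> GCCGG
  [15:19] GTGT -> CACA
Concatenate: CCGGAGCACCGCCGGCACA (length 19; written aligned with the template, i.e. 3'->5').

Answer: CCGGAGCACCGCCGGCACA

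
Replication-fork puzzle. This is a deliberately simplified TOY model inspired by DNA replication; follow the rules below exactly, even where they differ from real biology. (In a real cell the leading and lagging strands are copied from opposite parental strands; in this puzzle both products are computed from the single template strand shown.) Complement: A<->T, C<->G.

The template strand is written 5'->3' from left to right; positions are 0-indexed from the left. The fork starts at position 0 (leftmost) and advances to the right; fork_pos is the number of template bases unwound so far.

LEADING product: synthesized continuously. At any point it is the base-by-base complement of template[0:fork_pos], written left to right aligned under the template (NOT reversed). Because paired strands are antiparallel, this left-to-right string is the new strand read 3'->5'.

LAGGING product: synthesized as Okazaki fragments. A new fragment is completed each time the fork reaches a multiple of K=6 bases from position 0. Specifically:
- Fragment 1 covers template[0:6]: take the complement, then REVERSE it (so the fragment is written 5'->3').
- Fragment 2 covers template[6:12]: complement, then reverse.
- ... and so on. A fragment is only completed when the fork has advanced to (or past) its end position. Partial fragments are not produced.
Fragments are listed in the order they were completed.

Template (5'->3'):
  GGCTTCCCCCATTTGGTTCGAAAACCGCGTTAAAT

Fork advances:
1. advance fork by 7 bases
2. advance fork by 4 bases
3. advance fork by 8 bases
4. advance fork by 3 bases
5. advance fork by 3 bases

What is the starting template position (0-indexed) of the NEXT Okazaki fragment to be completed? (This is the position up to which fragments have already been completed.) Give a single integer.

Step 1: advance 7 -> fork_pos = 0 + 7 = 7. Reached multiple(s) of 6: 6 -> fragment 1 completed (1 total).
Step 2: advance 4 -> fork_pos = 7 + 4 = 11. Next multiple of 6 is 12 (not reached); still 1 fragment(s).
Step 3: advance 8 -> fork_pos = 11 + 8 = 19. Reached multiple(s) of 6: 12, 18 -> fragments 2-3 completed (3 total).
Step 4: advance 3 -> fork_pos = 19 + 3 = 22. Next multiple of 6 is 24 (not reached); still 3 fragment(s).
Step 5: advance 3 -> fork_pos = 22 + 3 = 25. Reached multiple(s) of 6: 24 -> fragment 4 completed (4 total).
4 fragment(s) completed, covering template[0:24] (4 x 6 = 24). The next fragment, fragment 5, covers template[24:30], so it starts at position 24.

Answer: 24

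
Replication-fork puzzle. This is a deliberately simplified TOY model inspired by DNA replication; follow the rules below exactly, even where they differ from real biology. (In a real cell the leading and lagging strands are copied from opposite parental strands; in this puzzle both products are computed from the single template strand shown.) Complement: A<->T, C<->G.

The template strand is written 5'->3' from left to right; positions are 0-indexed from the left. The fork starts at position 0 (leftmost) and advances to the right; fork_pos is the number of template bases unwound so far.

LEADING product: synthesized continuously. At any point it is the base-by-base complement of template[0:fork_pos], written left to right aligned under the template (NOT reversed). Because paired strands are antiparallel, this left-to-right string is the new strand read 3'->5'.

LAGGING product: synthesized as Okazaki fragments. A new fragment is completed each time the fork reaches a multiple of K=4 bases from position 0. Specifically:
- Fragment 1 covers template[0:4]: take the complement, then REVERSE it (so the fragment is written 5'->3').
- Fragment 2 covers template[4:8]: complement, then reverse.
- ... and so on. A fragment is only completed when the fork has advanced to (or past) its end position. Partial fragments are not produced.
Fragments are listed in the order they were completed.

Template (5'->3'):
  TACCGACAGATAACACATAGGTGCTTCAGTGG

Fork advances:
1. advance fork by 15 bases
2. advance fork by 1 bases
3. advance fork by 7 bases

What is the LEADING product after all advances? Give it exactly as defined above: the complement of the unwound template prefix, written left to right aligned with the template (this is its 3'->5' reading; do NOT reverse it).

Answer: ATGGCTGTCTATTGTGTATCCAC

Derivation:
Step 1: advance 15 -> fork_pos = 0 + 15 = 15.
Step 2: advance 1 -> fork_pos = 15 + 1 = 16.
Step 3: advance 7 -> fork_pos = 16 + 7 = 23.
Unwound prefix: template[0:23] = TACCGACAGATAACACATAGGTG
Complement it base by base (A<->T, C<->G), keeping left-to-right order:
  [0:5] TACCG -> ATGGC
  [5:10] ACAGA -> TGTCT
  [10:15] TAACA -> ATTGT
  [15:20] CATAG -> GTATC
  [20:23] GTG -> CAC
Concatenate: ATGGCTGTCTATTGTGTATCCAC (length 23; written aligned with the template, i.e. 3'->5').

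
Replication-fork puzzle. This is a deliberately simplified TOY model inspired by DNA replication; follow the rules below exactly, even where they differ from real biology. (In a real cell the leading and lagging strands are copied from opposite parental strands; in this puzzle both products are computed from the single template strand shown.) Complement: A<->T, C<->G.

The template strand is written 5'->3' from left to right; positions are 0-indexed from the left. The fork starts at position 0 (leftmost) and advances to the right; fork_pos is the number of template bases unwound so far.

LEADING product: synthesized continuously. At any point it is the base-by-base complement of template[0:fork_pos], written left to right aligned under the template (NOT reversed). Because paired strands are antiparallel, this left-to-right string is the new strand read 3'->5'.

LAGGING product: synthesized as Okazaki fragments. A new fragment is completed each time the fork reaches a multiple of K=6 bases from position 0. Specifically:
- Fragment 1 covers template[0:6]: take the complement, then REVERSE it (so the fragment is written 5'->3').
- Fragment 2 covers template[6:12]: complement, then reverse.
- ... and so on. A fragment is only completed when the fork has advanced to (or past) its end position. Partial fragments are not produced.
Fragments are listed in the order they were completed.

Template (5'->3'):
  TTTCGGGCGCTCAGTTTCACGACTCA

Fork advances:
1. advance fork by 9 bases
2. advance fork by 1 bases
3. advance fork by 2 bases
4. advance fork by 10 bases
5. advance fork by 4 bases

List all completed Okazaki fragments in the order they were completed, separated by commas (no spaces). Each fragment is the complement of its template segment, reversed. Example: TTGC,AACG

Step 1: advance 9 -> fork_pos = 0 + 9 = 9. Reached multiple(s) of 6: 6 -> fragment 1 completed (1 total).
Step 2: advance 1 -> fork_pos = 9 + 1 = 10. Next multiple of 6 is 12 (not reached); still 1 fragment(s).
Step 3: advance 2 -> fork_pos = 10 + 2 = 12. Reached multiple(s) of 6: 12 -> fragment 2 completed (2 total).
Step 4: advance 10 -> fork_pos = 12 + 10 = 22. Reached multiple(s) of 6: 18 -> fragment 3 completed (3 total).
Step 5: advance 4 -> fork_pos = 22 + 4 = 26. Reached multiple(s) of 6: 24 -> fragment 4 completed (4 total).
Final fork_pos = 26, so 4 fragment(s) are complete. Build each: template segment -> complement -> reverse.
Fragment 1: template[0:6] = TTTCGG -> complement AAAGCC -> reversed CCGAAA
Fragment 2: template[6:12] = GCGCTC -> complement CGCGAG -> reversed GAGCGC
Fragment 3: template[12:18] = AGTTTC -> complement TCAAAG -> reversed GAAACT
Fragment 4: template[18:24] = ACGACT -> complement TGCTGA -> reversed AGTCGT

Answer: CCGAAA,GAGCGC,GAAACT,AGTCGT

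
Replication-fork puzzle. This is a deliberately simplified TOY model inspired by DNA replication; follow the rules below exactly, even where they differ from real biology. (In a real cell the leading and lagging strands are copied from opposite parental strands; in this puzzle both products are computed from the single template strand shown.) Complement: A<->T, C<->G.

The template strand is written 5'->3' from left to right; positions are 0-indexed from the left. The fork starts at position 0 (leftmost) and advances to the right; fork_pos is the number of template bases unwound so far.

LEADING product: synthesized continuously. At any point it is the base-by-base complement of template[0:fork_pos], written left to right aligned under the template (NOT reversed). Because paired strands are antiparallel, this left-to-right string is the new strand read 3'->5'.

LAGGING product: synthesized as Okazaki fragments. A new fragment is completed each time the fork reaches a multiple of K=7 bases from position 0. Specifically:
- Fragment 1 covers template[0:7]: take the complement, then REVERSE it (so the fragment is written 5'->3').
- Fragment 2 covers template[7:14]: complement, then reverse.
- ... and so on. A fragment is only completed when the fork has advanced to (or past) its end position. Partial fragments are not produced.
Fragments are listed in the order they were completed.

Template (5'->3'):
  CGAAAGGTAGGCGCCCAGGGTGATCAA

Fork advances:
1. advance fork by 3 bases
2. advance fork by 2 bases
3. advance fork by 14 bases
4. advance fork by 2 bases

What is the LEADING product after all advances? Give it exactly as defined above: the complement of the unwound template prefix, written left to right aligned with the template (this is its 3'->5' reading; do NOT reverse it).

Step 1: advance 3 -> fork_pos = 0 + 3 = 3.
Step 2: advance 2 -> fork_pos = 3 + 2 = 5.
Step 3: advance 14 -> fork_pos = 5 + 14 = 19.
Step 4: advance 2 -> fork_pos = 19 + 2 = 21.
Unwound prefix: template[0:21] = CGAAAGGTAGGCGCCCAGGGT
Complement it base by base (A<->T, C<->G), keeping left-to-right order:
  [0:5] CGAAA -> GCTTT
  [5:10] GGTAG -> CCATC
  [10:15] GCGCC -> CGCGG
  [15:20] CAGGG -> GTCCC
  [20:21] T -> A
Concatenate: GCTTTCCATCCGCGGGTCCCA (length 21; written aligned with the template, i.e. 3'->5').

Answer: GCTTTCCATCCGCGGGTCCCA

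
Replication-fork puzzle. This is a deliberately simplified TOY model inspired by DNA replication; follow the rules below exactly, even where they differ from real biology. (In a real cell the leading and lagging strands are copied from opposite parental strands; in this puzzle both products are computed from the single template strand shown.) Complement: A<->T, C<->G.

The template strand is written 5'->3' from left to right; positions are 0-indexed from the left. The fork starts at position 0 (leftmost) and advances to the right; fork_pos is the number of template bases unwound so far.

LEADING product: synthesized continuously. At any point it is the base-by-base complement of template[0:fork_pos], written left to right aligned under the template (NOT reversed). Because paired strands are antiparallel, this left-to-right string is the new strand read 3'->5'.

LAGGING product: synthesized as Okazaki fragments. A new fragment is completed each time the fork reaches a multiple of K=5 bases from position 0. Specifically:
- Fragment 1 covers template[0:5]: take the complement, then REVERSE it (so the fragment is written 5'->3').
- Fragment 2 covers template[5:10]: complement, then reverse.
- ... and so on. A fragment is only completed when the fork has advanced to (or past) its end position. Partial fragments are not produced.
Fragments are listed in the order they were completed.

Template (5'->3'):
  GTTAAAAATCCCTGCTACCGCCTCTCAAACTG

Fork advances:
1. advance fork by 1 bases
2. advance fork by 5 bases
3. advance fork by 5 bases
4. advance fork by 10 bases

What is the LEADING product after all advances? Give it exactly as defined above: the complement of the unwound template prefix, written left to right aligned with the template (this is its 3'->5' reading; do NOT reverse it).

Answer: CAATTTTTAGGGACGATGGCG

Derivation:
Step 1: advance 1 -> fork_pos = 0 + 1 = 1.
Step 2: advance 5 -> fork_pos = 1 + 5 = 6.
Step 3: advance 5 -> fork_pos = 6 + 5 = 11.
Step 4: advance 10 -> fork_pos = 11 + 10 = 21.
Unwound prefix: template[0:21] = GTTAAAAATCCCTGCTACCGC
Complement it base by base (A<->T, C<->G), keeping left-to-right order:
  [0:5] GTTAA -> CAATT
  [5:10] AAATC -> TTTAG
  [10:15] CCTGC -> GGACG
  [15:20] TACCG -> ATGGC
  [20:21] C -> G
Concatenate: CAATTTTTAGGGACGATGGCG (length 21; written aligned with the template, i.e. 3'->5').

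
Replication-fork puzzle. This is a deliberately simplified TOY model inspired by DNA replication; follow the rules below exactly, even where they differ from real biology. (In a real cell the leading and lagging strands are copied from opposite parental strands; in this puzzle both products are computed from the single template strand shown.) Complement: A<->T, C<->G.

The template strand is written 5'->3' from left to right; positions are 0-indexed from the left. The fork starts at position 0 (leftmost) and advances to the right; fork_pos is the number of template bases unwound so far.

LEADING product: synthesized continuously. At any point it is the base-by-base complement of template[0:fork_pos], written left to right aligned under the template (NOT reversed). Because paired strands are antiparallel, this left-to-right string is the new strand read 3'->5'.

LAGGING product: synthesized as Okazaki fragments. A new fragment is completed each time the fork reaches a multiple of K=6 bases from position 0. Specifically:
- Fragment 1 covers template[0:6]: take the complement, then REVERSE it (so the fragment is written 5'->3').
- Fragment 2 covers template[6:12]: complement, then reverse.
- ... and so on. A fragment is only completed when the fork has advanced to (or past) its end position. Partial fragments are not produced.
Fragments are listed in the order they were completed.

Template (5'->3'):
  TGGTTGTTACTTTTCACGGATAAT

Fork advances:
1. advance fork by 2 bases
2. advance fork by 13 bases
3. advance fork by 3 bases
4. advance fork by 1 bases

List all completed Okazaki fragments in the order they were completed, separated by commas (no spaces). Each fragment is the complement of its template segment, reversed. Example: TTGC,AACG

Step 1: advance 2 -> fork_pos = 0 + 2 = 2. Next multiple of 6 is 6 (not reached); still 0 fragment(s).
Step 2: advance 13 -> fork_pos = 2 + 13 = 15. Reached multiple(s) of 6: 6, 12 -> fragments 1-2 completed (2 total).
Step 3: advance 3 -> fork_pos = 15 + 3 = 18. Reached multiple(s) of 6: 18 -> fragment 3 completed (3 total).
Step 4: advance 1 -> fork_pos = 18 + 1 = 19. Next multiple of 6 is 24 (not reached); still 3 fragment(s).
Final fork_pos = 19, so 3 fragment(s) are complete. Build each: template segment -> complement -> reverse.
Fragment 1: template[0:6] = TGGTTG -> complement ACCAAC -> reversed CAACCA
Fragment 2: template[6:12] = TTACTT -> complement AATGAA -> reversed AAGTAA
Fragment 3: template[12:18] = TTCACG -> complement AAGTGC -> reversed CGTGAA

Answer: CAACCA,AAGTAA,CGTGAA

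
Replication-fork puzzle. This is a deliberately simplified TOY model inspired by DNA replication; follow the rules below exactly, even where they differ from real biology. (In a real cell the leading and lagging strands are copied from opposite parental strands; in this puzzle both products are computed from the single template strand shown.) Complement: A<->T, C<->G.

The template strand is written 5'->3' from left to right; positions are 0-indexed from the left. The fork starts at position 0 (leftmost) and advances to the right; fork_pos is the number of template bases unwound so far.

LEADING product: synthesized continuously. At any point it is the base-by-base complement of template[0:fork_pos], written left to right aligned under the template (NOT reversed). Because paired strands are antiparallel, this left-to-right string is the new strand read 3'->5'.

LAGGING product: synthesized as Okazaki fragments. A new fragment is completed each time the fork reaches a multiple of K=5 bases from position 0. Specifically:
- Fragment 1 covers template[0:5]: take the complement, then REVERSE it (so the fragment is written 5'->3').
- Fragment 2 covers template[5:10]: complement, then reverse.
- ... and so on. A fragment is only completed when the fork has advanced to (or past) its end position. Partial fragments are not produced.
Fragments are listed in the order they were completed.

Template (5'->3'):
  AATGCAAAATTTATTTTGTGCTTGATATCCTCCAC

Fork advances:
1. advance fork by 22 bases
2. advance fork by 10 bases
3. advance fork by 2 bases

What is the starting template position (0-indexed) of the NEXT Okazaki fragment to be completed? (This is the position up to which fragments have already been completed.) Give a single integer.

Step 1: advance 22 -> fork_pos = 0 + 22 = 22. Reached multiple(s) of 5: 5, 10, 15, 20 -> fragments 1-4 completed (4 total).
Step 2: advance 10 -> fork_pos = 22 + 10 = 32. Reached multiple(s) of 5: 25, 30 -> fragments 5-6 completed (6 total).
Step 3: advance 2 -> fork_pos = 32 + 2 = 34. Next multiple of 5 is 35 (not reached); still 6 fragment(s).
6 fragment(s) completed, covering template[0:30] (6 x 5 = 30). The next fragment, fragment 7, covers template[30:35], so it starts at position 30.

Answer: 30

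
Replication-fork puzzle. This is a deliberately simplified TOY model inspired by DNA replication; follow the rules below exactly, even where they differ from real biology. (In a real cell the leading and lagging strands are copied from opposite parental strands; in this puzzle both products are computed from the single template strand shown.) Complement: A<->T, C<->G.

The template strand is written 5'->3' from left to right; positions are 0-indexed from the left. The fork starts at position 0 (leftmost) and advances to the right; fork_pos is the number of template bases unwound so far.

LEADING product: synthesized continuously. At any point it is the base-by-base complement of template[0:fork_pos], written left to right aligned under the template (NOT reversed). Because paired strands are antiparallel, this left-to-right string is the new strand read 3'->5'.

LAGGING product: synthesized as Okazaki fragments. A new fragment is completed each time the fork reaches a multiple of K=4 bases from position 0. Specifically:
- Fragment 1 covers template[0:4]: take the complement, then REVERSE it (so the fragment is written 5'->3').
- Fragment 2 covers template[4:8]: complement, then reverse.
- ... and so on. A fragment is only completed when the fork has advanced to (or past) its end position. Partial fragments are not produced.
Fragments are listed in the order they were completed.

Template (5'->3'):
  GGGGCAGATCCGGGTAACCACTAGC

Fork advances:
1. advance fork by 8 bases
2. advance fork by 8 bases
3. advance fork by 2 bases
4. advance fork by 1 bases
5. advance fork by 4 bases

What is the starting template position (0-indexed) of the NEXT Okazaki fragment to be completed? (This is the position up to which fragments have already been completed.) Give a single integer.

Step 1: advance 8 -> fork_pos = 0 + 8 = 8. Reached multiple(s) of 4: 4, 8 -> fragments 1-2 completed (2 total).
Step 2: advance 8 -> fork_pos = 8 + 8 = 16. Reached multiple(s) of 4: 12, 16 -> fragments 3-4 completed (4 total).
Step 3: advance 2 -> fork_pos = 16 + 2 = 18. Next multiple of 4 is 20 (not reached); still 4 fragment(s).
Step 4: advance 1 -> fork_pos = 18 + 1 = 19. Next multiple of 4 is 20 (not reached); still 4 fragment(s).
Step 5: advance 4 -> fork_pos = 19 + 4 = 23. Reached multiple(s) of 4: 20 -> fragment 5 completed (5 total).
5 fragment(s) completed, covering template[0:20] (5 x 4 = 20). The next fragment, fragment 6, covers template[20:24], so it starts at position 20.

Answer: 20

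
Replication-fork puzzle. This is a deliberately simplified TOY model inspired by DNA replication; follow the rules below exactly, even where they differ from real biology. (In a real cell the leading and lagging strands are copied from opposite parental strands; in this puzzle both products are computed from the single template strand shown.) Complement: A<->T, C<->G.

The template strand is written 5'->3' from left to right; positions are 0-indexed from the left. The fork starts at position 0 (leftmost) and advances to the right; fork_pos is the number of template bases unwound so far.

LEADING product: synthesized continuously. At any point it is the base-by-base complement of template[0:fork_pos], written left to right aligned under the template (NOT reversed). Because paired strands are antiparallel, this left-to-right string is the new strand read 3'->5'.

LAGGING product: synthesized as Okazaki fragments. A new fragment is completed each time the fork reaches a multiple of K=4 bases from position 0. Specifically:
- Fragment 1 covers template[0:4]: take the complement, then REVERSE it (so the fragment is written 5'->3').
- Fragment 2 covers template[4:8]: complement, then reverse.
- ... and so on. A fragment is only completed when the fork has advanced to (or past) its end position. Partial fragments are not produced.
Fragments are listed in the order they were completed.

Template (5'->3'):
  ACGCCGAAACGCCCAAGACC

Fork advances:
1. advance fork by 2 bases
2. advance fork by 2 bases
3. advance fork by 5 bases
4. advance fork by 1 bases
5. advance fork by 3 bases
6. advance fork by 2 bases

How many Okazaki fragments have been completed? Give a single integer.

Answer: 3

Derivation:
Step 1: advance 2 -> fork_pos = 0 + 2 = 2. Next multiple of 4 is 4 (not reached); still 0 fragment(s).
Step 2: advance 2 -> fork_pos = 2 + 2 = 4. Reached multiple(s) of 4: 4 -> fragment 1 completed (1 total).
Step 3: advance 5 -> fork_pos = 4 + 5 = 9. Reached multiple(s) of 4: 8 -> fragment 2 completed (2 total).
Step 4: advance 1 -> fork_pos = 9 + 1 = 10. Next multiple of 4 is 12 (not reached); still 2 fragment(s).
Step 5: advance 3 -> fork_pos = 10 + 3 = 13. Reached multiple(s) of 4: 12 -> fragment 3 completed (3 total).
Step 6: advance 2 -> fork_pos = 13 + 2 = 15. Next multiple of 4 is 16 (not reached); still 3 fragment(s).
Check: final fork_pos = 15; the multiples of 4 that are <= 15 are 4..12 -> 15 // 4 = 3 completed fragment(s).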